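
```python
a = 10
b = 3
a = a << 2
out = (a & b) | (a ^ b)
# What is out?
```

Trace (tracking out):
a = 10  # -> a = 10
b = 3  # -> b = 3
a = a << 2  # -> a = 40
out = a & b | a ^ b  # -> out = 43

Answer: 43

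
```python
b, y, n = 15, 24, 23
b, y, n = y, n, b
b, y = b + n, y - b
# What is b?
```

Trace (tracking b):
b, y, n = (15, 24, 23)  # -> b = 15, y = 24, n = 23
b, y, n = (y, n, b)  # -> b = 24, y = 23, n = 15
b, y = (b + n, y - b)  # -> b = 39, y = -1

Answer: 39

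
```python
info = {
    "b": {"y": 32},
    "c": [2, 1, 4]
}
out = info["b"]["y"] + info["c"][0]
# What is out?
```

Trace (tracking out):
info = {'b': {'y': 32}, 'c': [2, 1, 4]}  # -> info = {'b': {'y': 32}, 'c': [2, 1, 4]}
out = info['b']['y'] + info['c'][0]  # -> out = 34

Answer: 34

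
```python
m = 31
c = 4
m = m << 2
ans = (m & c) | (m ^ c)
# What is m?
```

Answer: 124

Derivation:
Trace (tracking m):
m = 31  # -> m = 31
c = 4  # -> c = 4
m = m << 2  # -> m = 124
ans = m & c | m ^ c  # -> ans = 124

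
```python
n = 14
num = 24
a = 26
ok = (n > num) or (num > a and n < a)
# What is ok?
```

Answer: False

Derivation:
Trace (tracking ok):
n = 14  # -> n = 14
num = 24  # -> num = 24
a = 26  # -> a = 26
ok = n > num or (num > a and n < a)  # -> ok = False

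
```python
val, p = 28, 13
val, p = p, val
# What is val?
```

Trace (tracking val):
val, p = (28, 13)  # -> val = 28, p = 13
val, p = (p, val)  # -> val = 13, p = 28

Answer: 13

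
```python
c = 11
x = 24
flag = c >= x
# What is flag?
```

Answer: False

Derivation:
Trace (tracking flag):
c = 11  # -> c = 11
x = 24  # -> x = 24
flag = c >= x  # -> flag = False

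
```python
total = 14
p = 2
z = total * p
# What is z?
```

Answer: 28

Derivation:
Trace (tracking z):
total = 14  # -> total = 14
p = 2  # -> p = 2
z = total * p  # -> z = 28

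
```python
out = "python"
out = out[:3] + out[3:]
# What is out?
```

Answer: 'python'

Derivation:
Trace (tracking out):
out = 'python'  # -> out = 'python'
out = out[:3] + out[3:]  # -> out = 'python'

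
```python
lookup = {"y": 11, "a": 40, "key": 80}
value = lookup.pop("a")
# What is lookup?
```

Answer: {'y': 11, 'key': 80}

Derivation:
Trace (tracking lookup):
lookup = {'y': 11, 'a': 40, 'key': 80}  # -> lookup = {'y': 11, 'a': 40, 'key': 80}
value = lookup.pop('a')  # -> value = 40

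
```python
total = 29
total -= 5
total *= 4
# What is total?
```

Answer: 96

Derivation:
Trace (tracking total):
total = 29  # -> total = 29
total -= 5  # -> total = 24
total *= 4  # -> total = 96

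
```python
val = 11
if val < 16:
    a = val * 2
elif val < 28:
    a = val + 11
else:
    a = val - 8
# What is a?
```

Answer: 22

Derivation:
Trace (tracking a):
val = 11  # -> val = 11
if val < 16:  # condition is True
    a = val * 2  # -> a = 22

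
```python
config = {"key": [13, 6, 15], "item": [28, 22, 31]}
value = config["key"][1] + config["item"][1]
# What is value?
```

Answer: 28

Derivation:
Trace (tracking value):
config = {'key': [13, 6, 15], 'item': [28, 22, 31]}  # -> config = {'key': [13, 6, 15], 'item': [28, 22, 31]}
value = config['key'][1] + config['item'][1]  # -> value = 28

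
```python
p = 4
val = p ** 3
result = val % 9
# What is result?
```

Answer: 1

Derivation:
Trace (tracking result):
p = 4  # -> p = 4
val = p ** 3  # -> val = 64
result = val % 9  # -> result = 1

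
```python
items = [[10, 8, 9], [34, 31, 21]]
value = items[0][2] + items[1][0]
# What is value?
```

Answer: 43

Derivation:
Trace (tracking value):
items = [[10, 8, 9], [34, 31, 21]]  # -> items = [[10, 8, 9], [34, 31, 21]]
value = items[0][2] + items[1][0]  # -> value = 43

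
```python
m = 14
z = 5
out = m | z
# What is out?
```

Trace (tracking out):
m = 14  # -> m = 14
z = 5  # -> z = 5
out = m | z  # -> out = 15

Answer: 15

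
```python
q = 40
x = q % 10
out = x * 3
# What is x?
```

Answer: 0

Derivation:
Trace (tracking x):
q = 40  # -> q = 40
x = q % 10  # -> x = 0
out = x * 3  # -> out = 0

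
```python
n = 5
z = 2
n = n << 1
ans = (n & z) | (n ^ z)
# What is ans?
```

Answer: 10

Derivation:
Trace (tracking ans):
n = 5  # -> n = 5
z = 2  # -> z = 2
n = n << 1  # -> n = 10
ans = n & z | n ^ z  # -> ans = 10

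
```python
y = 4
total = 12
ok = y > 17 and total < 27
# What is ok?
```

Trace (tracking ok):
y = 4  # -> y = 4
total = 12  # -> total = 12
ok = y > 17 and total < 27  # -> ok = False

Answer: False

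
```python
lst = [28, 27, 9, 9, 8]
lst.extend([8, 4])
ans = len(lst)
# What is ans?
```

Trace (tracking ans):
lst = [28, 27, 9, 9, 8]  # -> lst = [28, 27, 9, 9, 8]
lst.extend([8, 4])  # -> lst = [28, 27, 9, 9, 8, 8, 4]
ans = len(lst)  # -> ans = 7

Answer: 7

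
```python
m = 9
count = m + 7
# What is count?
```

Trace (tracking count):
m = 9  # -> m = 9
count = m + 7  # -> count = 16

Answer: 16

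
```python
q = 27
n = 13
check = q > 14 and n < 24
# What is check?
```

Trace (tracking check):
q = 27  # -> q = 27
n = 13  # -> n = 13
check = q > 14 and n < 24  # -> check = True

Answer: True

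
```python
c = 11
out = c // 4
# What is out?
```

Trace (tracking out):
c = 11  # -> c = 11
out = c // 4  # -> out = 2

Answer: 2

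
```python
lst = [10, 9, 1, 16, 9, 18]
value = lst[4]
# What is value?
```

Trace (tracking value):
lst = [10, 9, 1, 16, 9, 18]  # -> lst = [10, 9, 1, 16, 9, 18]
value = lst[4]  # -> value = 9

Answer: 9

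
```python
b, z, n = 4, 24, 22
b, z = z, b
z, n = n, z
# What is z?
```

Trace (tracking z):
b, z, n = (4, 24, 22)  # -> b = 4, z = 24, n = 22
b, z = (z, b)  # -> b = 24, z = 4
z, n = (n, z)  # -> z = 22, n = 4

Answer: 22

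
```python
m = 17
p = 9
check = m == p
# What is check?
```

Answer: False

Derivation:
Trace (tracking check):
m = 17  # -> m = 17
p = 9  # -> p = 9
check = m == p  # -> check = False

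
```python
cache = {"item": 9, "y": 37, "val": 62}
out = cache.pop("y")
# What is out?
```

Trace (tracking out):
cache = {'item': 9, 'y': 37, 'val': 62}  # -> cache = {'item': 9, 'y': 37, 'val': 62}
out = cache.pop('y')  # -> out = 37

Answer: 37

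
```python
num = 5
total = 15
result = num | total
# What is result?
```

Answer: 15

Derivation:
Trace (tracking result):
num = 5  # -> num = 5
total = 15  # -> total = 15
result = num | total  # -> result = 15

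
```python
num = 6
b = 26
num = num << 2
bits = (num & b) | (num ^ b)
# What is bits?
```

Trace (tracking bits):
num = 6  # -> num = 6
b = 26  # -> b = 26
num = num << 2  # -> num = 24
bits = num & b | num ^ b  # -> bits = 26

Answer: 26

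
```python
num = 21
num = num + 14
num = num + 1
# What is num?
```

Trace (tracking num):
num = 21  # -> num = 21
num = num + 14  # -> num = 35
num = num + 1  # -> num = 36

Answer: 36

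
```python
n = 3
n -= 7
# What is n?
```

Answer: -4

Derivation:
Trace (tracking n):
n = 3  # -> n = 3
n -= 7  # -> n = -4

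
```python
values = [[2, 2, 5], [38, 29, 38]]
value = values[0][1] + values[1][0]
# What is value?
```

Answer: 40

Derivation:
Trace (tracking value):
values = [[2, 2, 5], [38, 29, 38]]  # -> values = [[2, 2, 5], [38, 29, 38]]
value = values[0][1] + values[1][0]  # -> value = 40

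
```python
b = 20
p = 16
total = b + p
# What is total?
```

Trace (tracking total):
b = 20  # -> b = 20
p = 16  # -> p = 16
total = b + p  # -> total = 36

Answer: 36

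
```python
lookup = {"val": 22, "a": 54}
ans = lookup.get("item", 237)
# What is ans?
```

Answer: 237

Derivation:
Trace (tracking ans):
lookup = {'val': 22, 'a': 54}  # -> lookup = {'val': 22, 'a': 54}
ans = lookup.get('item', 237)  # -> ans = 237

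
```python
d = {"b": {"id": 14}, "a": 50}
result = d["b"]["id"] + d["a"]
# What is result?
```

Trace (tracking result):
d = {'b': {'id': 14}, 'a': 50}  # -> d = {'b': {'id': 14}, 'a': 50}
result = d['b']['id'] + d['a']  # -> result = 64

Answer: 64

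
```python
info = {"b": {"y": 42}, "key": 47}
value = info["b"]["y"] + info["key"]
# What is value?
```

Answer: 89

Derivation:
Trace (tracking value):
info = {'b': {'y': 42}, 'key': 47}  # -> info = {'b': {'y': 42}, 'key': 47}
value = info['b']['y'] + info['key']  # -> value = 89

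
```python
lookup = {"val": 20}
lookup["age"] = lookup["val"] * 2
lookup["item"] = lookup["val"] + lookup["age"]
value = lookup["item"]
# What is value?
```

Answer: 60

Derivation:
Trace (tracking value):
lookup = {'val': 20}  # -> lookup = {'val': 20}
lookup['age'] = lookup['val'] * 2  # -> lookup = {'val': 20, 'age': 40}
lookup['item'] = lookup['val'] + lookup['age']  # -> lookup = {'val': 20, 'age': 40, 'item': 60}
value = lookup['item']  # -> value = 60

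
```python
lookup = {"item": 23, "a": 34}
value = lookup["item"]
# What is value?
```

Trace (tracking value):
lookup = {'item': 23, 'a': 34}  # -> lookup = {'item': 23, 'a': 34}
value = lookup['item']  # -> value = 23

Answer: 23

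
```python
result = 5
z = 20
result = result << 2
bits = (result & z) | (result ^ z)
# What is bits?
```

Trace (tracking bits):
result = 5  # -> result = 5
z = 20  # -> z = 20
result = result << 2  # -> result = 20
bits = result & z | result ^ z  # -> bits = 20

Answer: 20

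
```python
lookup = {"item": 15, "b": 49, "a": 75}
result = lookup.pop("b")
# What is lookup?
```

Answer: {'item': 15, 'a': 75}

Derivation:
Trace (tracking lookup):
lookup = {'item': 15, 'b': 49, 'a': 75}  # -> lookup = {'item': 15, 'b': 49, 'a': 75}
result = lookup.pop('b')  # -> result = 49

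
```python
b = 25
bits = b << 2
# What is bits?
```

Trace (tracking bits):
b = 25  # -> b = 25
bits = b << 2  # -> bits = 100

Answer: 100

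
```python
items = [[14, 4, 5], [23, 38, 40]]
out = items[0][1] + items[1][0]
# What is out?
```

Answer: 27

Derivation:
Trace (tracking out):
items = [[14, 4, 5], [23, 38, 40]]  # -> items = [[14, 4, 5], [23, 38, 40]]
out = items[0][1] + items[1][0]  # -> out = 27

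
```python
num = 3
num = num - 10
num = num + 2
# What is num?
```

Answer: -5

Derivation:
Trace (tracking num):
num = 3  # -> num = 3
num = num - 10  # -> num = -7
num = num + 2  # -> num = -5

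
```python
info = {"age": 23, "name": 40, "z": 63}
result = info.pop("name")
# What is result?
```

Trace (tracking result):
info = {'age': 23, 'name': 40, 'z': 63}  # -> info = {'age': 23, 'name': 40, 'z': 63}
result = info.pop('name')  # -> result = 40

Answer: 40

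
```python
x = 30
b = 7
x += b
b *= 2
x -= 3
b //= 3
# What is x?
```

Trace (tracking x):
x = 30  # -> x = 30
b = 7  # -> b = 7
x += b  # -> x = 37
b *= 2  # -> b = 14
x -= 3  # -> x = 34
b //= 3  # -> b = 4

Answer: 34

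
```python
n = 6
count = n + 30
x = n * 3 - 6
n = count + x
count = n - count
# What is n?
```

Trace (tracking n):
n = 6  # -> n = 6
count = n + 30  # -> count = 36
x = n * 3 - 6  # -> x = 12
n = count + x  # -> n = 48
count = n - count  # -> count = 12

Answer: 48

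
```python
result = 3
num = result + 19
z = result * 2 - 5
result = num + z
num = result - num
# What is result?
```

Trace (tracking result):
result = 3  # -> result = 3
num = result + 19  # -> num = 22
z = result * 2 - 5  # -> z = 1
result = num + z  # -> result = 23
num = result - num  # -> num = 1

Answer: 23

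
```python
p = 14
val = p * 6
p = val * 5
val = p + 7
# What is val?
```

Answer: 427

Derivation:
Trace (tracking val):
p = 14  # -> p = 14
val = p * 6  # -> val = 84
p = val * 5  # -> p = 420
val = p + 7  # -> val = 427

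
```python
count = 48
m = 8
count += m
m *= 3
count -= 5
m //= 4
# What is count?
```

Answer: 51

Derivation:
Trace (tracking count):
count = 48  # -> count = 48
m = 8  # -> m = 8
count += m  # -> count = 56
m *= 3  # -> m = 24
count -= 5  # -> count = 51
m //= 4  # -> m = 6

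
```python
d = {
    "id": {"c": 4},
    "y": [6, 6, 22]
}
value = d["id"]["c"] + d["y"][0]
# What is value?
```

Answer: 10

Derivation:
Trace (tracking value):
d = {'id': {'c': 4}, 'y': [6, 6, 22]}  # -> d = {'id': {'c': 4}, 'y': [6, 6, 22]}
value = d['id']['c'] + d['y'][0]  # -> value = 10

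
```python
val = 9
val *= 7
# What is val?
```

Trace (tracking val):
val = 9  # -> val = 9
val *= 7  # -> val = 63

Answer: 63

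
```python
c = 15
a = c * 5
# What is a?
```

Answer: 75

Derivation:
Trace (tracking a):
c = 15  # -> c = 15
a = c * 5  # -> a = 75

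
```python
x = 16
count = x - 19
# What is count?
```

Answer: -3

Derivation:
Trace (tracking count):
x = 16  # -> x = 16
count = x - 19  # -> count = -3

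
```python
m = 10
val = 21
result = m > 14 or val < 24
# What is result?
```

Trace (tracking result):
m = 10  # -> m = 10
val = 21  # -> val = 21
result = m > 14 or val < 24  # -> result = True

Answer: True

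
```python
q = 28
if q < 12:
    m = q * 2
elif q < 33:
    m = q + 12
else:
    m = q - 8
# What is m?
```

Answer: 40

Derivation:
Trace (tracking m):
q = 28  # -> q = 28
if q < 12:  # condition is False
elif q < 33:  # condition is True
    m = q + 12  # -> m = 40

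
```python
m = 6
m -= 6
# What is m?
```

Trace (tracking m):
m = 6  # -> m = 6
m -= 6  # -> m = 0

Answer: 0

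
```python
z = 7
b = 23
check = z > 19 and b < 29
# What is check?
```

Answer: False

Derivation:
Trace (tracking check):
z = 7  # -> z = 7
b = 23  # -> b = 23
check = z > 19 and b < 29  # -> check = False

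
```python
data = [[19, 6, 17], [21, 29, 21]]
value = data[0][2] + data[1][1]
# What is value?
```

Trace (tracking value):
data = [[19, 6, 17], [21, 29, 21]]  # -> data = [[19, 6, 17], [21, 29, 21]]
value = data[0][2] + data[1][1]  # -> value = 46

Answer: 46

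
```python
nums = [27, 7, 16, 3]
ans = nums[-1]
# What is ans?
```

Trace (tracking ans):
nums = [27, 7, 16, 3]  # -> nums = [27, 7, 16, 3]
ans = nums[-1]  # -> ans = 3

Answer: 3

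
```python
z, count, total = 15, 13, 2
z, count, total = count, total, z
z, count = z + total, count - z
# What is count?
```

Trace (tracking count):
z, count, total = (15, 13, 2)  # -> z = 15, count = 13, total = 2
z, count, total = (count, total, z)  # -> z = 13, count = 2, total = 15
z, count = (z + total, count - z)  # -> z = 28, count = -11

Answer: -11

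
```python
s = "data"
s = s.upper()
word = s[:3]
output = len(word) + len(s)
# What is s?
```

Answer: 'DATA'

Derivation:
Trace (tracking s):
s = 'data'  # -> s = 'data'
s = s.upper()  # -> s = 'DATA'
word = s[:3]  # -> word = 'DAT'
output = len(word) + len(s)  # -> output = 7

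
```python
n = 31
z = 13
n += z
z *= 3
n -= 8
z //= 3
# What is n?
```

Answer: 36

Derivation:
Trace (tracking n):
n = 31  # -> n = 31
z = 13  # -> z = 13
n += z  # -> n = 44
z *= 3  # -> z = 39
n -= 8  # -> n = 36
z //= 3  # -> z = 13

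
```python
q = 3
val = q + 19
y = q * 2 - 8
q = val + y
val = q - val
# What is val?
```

Answer: -2

Derivation:
Trace (tracking val):
q = 3  # -> q = 3
val = q + 19  # -> val = 22
y = q * 2 - 8  # -> y = -2
q = val + y  # -> q = 20
val = q - val  # -> val = -2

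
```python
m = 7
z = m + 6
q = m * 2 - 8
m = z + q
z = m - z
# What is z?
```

Answer: 6

Derivation:
Trace (tracking z):
m = 7  # -> m = 7
z = m + 6  # -> z = 13
q = m * 2 - 8  # -> q = 6
m = z + q  # -> m = 19
z = m - z  # -> z = 6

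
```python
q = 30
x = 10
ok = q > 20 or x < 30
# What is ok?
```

Trace (tracking ok):
q = 30  # -> q = 30
x = 10  # -> x = 10
ok = q > 20 or x < 30  # -> ok = True

Answer: True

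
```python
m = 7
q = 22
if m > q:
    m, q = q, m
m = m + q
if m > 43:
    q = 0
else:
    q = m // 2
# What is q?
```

Trace (tracking q):
m = 7  # -> m = 7
q = 22  # -> q = 22
if m > q:  # condition is False
m = m + q  # -> m = 29
if m > 43:  # condition is False
else:
    q = m // 2  # -> q = 14

Answer: 14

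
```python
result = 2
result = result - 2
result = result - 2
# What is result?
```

Answer: -2

Derivation:
Trace (tracking result):
result = 2  # -> result = 2
result = result - 2  # -> result = 0
result = result - 2  # -> result = -2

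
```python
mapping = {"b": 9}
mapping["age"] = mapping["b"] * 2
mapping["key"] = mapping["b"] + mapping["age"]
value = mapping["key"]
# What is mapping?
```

Answer: {'b': 9, 'age': 18, 'key': 27}

Derivation:
Trace (tracking mapping):
mapping = {'b': 9}  # -> mapping = {'b': 9}
mapping['age'] = mapping['b'] * 2  # -> mapping = {'b': 9, 'age': 18}
mapping['key'] = mapping['b'] + mapping['age']  # -> mapping = {'b': 9, 'age': 18, 'key': 27}
value = mapping['key']  # -> value = 27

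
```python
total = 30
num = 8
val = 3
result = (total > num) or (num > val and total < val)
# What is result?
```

Trace (tracking result):
total = 30  # -> total = 30
num = 8  # -> num = 8
val = 3  # -> val = 3
result = total > num or (num > val and total < val)  # -> result = True

Answer: True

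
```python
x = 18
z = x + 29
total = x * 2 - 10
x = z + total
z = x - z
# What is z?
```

Answer: 26

Derivation:
Trace (tracking z):
x = 18  # -> x = 18
z = x + 29  # -> z = 47
total = x * 2 - 10  # -> total = 26
x = z + total  # -> x = 73
z = x - z  # -> z = 26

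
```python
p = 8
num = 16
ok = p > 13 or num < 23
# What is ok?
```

Trace (tracking ok):
p = 8  # -> p = 8
num = 16  # -> num = 16
ok = p > 13 or num < 23  # -> ok = True

Answer: True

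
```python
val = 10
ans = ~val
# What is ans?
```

Trace (tracking ans):
val = 10  # -> val = 10
ans = ~val  # -> ans = -11

Answer: -11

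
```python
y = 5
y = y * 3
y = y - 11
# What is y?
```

Answer: 4

Derivation:
Trace (tracking y):
y = 5  # -> y = 5
y = y * 3  # -> y = 15
y = y - 11  # -> y = 4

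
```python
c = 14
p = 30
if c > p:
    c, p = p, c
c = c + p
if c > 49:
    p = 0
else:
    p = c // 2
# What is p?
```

Trace (tracking p):
c = 14  # -> c = 14
p = 30  # -> p = 30
if c > p:  # condition is False
c = c + p  # -> c = 44
if c > 49:  # condition is False
else:
    p = c // 2  # -> p = 22

Answer: 22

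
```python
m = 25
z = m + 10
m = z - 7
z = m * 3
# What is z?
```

Trace (tracking z):
m = 25  # -> m = 25
z = m + 10  # -> z = 35
m = z - 7  # -> m = 28
z = m * 3  # -> z = 84

Answer: 84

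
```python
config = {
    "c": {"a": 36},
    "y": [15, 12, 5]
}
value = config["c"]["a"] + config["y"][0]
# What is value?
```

Trace (tracking value):
config = {'c': {'a': 36}, 'y': [15, 12, 5]}  # -> config = {'c': {'a': 36}, 'y': [15, 12, 5]}
value = config['c']['a'] + config['y'][0]  # -> value = 51

Answer: 51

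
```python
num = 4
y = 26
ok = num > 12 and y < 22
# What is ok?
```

Answer: False

Derivation:
Trace (tracking ok):
num = 4  # -> num = 4
y = 26  # -> y = 26
ok = num > 12 and y < 22  # -> ok = False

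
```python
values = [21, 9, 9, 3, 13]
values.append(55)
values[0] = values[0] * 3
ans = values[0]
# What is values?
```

Trace (tracking values):
values = [21, 9, 9, 3, 13]  # -> values = [21, 9, 9, 3, 13]
values.append(55)  # -> values = [21, 9, 9, 3, 13, 55]
values[0] = values[0] * 3  # -> values = [63, 9, 9, 3, 13, 55]
ans = values[0]  # -> ans = 63

Answer: [63, 9, 9, 3, 13, 55]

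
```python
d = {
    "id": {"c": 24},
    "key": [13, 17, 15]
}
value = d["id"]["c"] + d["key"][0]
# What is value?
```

Answer: 37

Derivation:
Trace (tracking value):
d = {'id': {'c': 24}, 'key': [13, 17, 15]}  # -> d = {'id': {'c': 24}, 'key': [13, 17, 15]}
value = d['id']['c'] + d['key'][0]  # -> value = 37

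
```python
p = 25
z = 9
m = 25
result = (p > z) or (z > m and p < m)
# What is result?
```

Answer: True

Derivation:
Trace (tracking result):
p = 25  # -> p = 25
z = 9  # -> z = 9
m = 25  # -> m = 25
result = p > z or (z > m and p < m)  # -> result = True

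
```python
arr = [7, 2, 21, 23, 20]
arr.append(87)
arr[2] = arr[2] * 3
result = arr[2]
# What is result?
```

Answer: 63

Derivation:
Trace (tracking result):
arr = [7, 2, 21, 23, 20]  # -> arr = [7, 2, 21, 23, 20]
arr.append(87)  # -> arr = [7, 2, 21, 23, 20, 87]
arr[2] = arr[2] * 3  # -> arr = [7, 2, 63, 23, 20, 87]
result = arr[2]  # -> result = 63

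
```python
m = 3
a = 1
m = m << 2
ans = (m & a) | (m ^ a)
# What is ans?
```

Answer: 13

Derivation:
Trace (tracking ans):
m = 3  # -> m = 3
a = 1  # -> a = 1
m = m << 2  # -> m = 12
ans = m & a | m ^ a  # -> ans = 13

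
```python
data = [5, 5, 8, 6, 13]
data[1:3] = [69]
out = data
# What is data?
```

Answer: [5, 69, 6, 13]

Derivation:
Trace (tracking data):
data = [5, 5, 8, 6, 13]  # -> data = [5, 5, 8, 6, 13]
data[1:3] = [69]  # -> data = [5, 69, 6, 13]
out = data  # -> out = [5, 69, 6, 13]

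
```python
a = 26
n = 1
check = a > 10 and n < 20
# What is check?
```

Trace (tracking check):
a = 26  # -> a = 26
n = 1  # -> n = 1
check = a > 10 and n < 20  # -> check = True

Answer: True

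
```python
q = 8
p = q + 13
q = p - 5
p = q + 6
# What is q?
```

Answer: 16

Derivation:
Trace (tracking q):
q = 8  # -> q = 8
p = q + 13  # -> p = 21
q = p - 5  # -> q = 16
p = q + 6  # -> p = 22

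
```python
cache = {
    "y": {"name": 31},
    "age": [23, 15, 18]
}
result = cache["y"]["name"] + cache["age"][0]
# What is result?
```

Answer: 54

Derivation:
Trace (tracking result):
cache = {'y': {'name': 31}, 'age': [23, 15, 18]}  # -> cache = {'y': {'name': 31}, 'age': [23, 15, 18]}
result = cache['y']['name'] + cache['age'][0]  # -> result = 54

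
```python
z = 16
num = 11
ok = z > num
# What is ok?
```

Trace (tracking ok):
z = 16  # -> z = 16
num = 11  # -> num = 11
ok = z > num  # -> ok = True

Answer: True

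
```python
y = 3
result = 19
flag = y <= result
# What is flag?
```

Answer: True

Derivation:
Trace (tracking flag):
y = 3  # -> y = 3
result = 19  # -> result = 19
flag = y <= result  # -> flag = True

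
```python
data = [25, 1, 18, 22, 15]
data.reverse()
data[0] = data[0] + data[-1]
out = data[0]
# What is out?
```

Answer: 40

Derivation:
Trace (tracking out):
data = [25, 1, 18, 22, 15]  # -> data = [25, 1, 18, 22, 15]
data.reverse()  # -> data = [15, 22, 18, 1, 25]
data[0] = data[0] + data[-1]  # -> data = [40, 22, 18, 1, 25]
out = data[0]  # -> out = 40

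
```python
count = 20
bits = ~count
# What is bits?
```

Trace (tracking bits):
count = 20  # -> count = 20
bits = ~count  # -> bits = -21

Answer: -21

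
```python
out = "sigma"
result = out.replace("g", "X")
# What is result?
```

Answer: 'siXma'

Derivation:
Trace (tracking result):
out = 'sigma'  # -> out = 'sigma'
result = out.replace('g', 'X')  # -> result = 'siXma'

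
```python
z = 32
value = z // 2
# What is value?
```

Trace (tracking value):
z = 32  # -> z = 32
value = z // 2  # -> value = 16

Answer: 16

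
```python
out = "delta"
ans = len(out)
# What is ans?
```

Trace (tracking ans):
out = 'delta'  # -> out = 'delta'
ans = len(out)  # -> ans = 5

Answer: 5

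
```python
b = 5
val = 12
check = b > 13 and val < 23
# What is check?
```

Trace (tracking check):
b = 5  # -> b = 5
val = 12  # -> val = 12
check = b > 13 and val < 23  # -> check = False

Answer: False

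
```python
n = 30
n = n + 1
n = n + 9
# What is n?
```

Answer: 40

Derivation:
Trace (tracking n):
n = 30  # -> n = 30
n = n + 1  # -> n = 31
n = n + 9  # -> n = 40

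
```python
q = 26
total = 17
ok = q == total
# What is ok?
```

Trace (tracking ok):
q = 26  # -> q = 26
total = 17  # -> total = 17
ok = q == total  # -> ok = False

Answer: False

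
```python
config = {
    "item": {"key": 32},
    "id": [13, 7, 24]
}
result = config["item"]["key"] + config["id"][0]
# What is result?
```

Trace (tracking result):
config = {'item': {'key': 32}, 'id': [13, 7, 24]}  # -> config = {'item': {'key': 32}, 'id': [13, 7, 24]}
result = config['item']['key'] + config['id'][0]  # -> result = 45

Answer: 45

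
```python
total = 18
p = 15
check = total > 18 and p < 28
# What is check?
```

Trace (tracking check):
total = 18  # -> total = 18
p = 15  # -> p = 15
check = total > 18 and p < 28  # -> check = False

Answer: False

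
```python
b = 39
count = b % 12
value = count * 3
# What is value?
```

Trace (tracking value):
b = 39  # -> b = 39
count = b % 12  # -> count = 3
value = count * 3  # -> value = 9

Answer: 9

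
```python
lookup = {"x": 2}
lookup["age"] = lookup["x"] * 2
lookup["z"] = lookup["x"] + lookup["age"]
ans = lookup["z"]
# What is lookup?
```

Answer: {'x': 2, 'age': 4, 'z': 6}

Derivation:
Trace (tracking lookup):
lookup = {'x': 2}  # -> lookup = {'x': 2}
lookup['age'] = lookup['x'] * 2  # -> lookup = {'x': 2, 'age': 4}
lookup['z'] = lookup['x'] + lookup['age']  # -> lookup = {'x': 2, 'age': 4, 'z': 6}
ans = lookup['z']  # -> ans = 6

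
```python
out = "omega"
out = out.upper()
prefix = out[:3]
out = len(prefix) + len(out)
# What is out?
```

Trace (tracking out):
out = 'omega'  # -> out = 'omega'
out = out.upper()  # -> out = 'OMEGA'
prefix = out[:3]  # -> prefix = 'OME'
out = len(prefix) + len(out)  # -> out = 8

Answer: 8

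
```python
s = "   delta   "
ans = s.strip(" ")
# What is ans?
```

Trace (tracking ans):
s = '   delta   '  # -> s = '   delta   '
ans = s.strip(' ')  # -> ans = 'delta'

Answer: 'delta'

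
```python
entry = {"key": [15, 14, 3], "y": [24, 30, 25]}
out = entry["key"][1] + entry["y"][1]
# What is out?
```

Answer: 44

Derivation:
Trace (tracking out):
entry = {'key': [15, 14, 3], 'y': [24, 30, 25]}  # -> entry = {'key': [15, 14, 3], 'y': [24, 30, 25]}
out = entry['key'][1] + entry['y'][1]  # -> out = 44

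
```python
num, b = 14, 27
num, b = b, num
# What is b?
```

Answer: 14

Derivation:
Trace (tracking b):
num, b = (14, 27)  # -> num = 14, b = 27
num, b = (b, num)  # -> num = 27, b = 14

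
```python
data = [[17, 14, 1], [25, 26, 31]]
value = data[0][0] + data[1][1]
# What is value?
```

Answer: 43

Derivation:
Trace (tracking value):
data = [[17, 14, 1], [25, 26, 31]]  # -> data = [[17, 14, 1], [25, 26, 31]]
value = data[0][0] + data[1][1]  # -> value = 43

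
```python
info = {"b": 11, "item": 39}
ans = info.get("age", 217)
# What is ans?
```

Answer: 217

Derivation:
Trace (tracking ans):
info = {'b': 11, 'item': 39}  # -> info = {'b': 11, 'item': 39}
ans = info.get('age', 217)  # -> ans = 217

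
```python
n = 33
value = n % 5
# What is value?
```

Trace (tracking value):
n = 33  # -> n = 33
value = n % 5  # -> value = 3

Answer: 3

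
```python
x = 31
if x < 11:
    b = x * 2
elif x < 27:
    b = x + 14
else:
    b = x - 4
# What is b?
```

Trace (tracking b):
x = 31  # -> x = 31
if x < 11:  # condition is False
elif x < 27:  # condition is False
else:
    b = x - 4  # -> b = 27

Answer: 27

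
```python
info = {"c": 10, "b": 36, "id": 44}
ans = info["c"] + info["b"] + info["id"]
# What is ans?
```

Answer: 90

Derivation:
Trace (tracking ans):
info = {'c': 10, 'b': 36, 'id': 44}  # -> info = {'c': 10, 'b': 36, 'id': 44}
ans = info['c'] + info['b'] + info['id']  # -> ans = 90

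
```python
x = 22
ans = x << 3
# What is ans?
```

Trace (tracking ans):
x = 22  # -> x = 22
ans = x << 3  # -> ans = 176

Answer: 176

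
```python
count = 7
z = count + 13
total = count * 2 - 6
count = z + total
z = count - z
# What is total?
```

Trace (tracking total):
count = 7  # -> count = 7
z = count + 13  # -> z = 20
total = count * 2 - 6  # -> total = 8
count = z + total  # -> count = 28
z = count - z  # -> z = 8

Answer: 8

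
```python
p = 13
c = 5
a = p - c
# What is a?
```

Answer: 8

Derivation:
Trace (tracking a):
p = 13  # -> p = 13
c = 5  # -> c = 5
a = p - c  # -> a = 8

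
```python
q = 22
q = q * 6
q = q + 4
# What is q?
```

Answer: 136

Derivation:
Trace (tracking q):
q = 22  # -> q = 22
q = q * 6  # -> q = 132
q = q + 4  # -> q = 136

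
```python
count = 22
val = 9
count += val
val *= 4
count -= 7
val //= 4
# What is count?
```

Trace (tracking count):
count = 22  # -> count = 22
val = 9  # -> val = 9
count += val  # -> count = 31
val *= 4  # -> val = 36
count -= 7  # -> count = 24
val //= 4  # -> val = 9

Answer: 24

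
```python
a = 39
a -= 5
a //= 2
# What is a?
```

Trace (tracking a):
a = 39  # -> a = 39
a -= 5  # -> a = 34
a //= 2  # -> a = 17

Answer: 17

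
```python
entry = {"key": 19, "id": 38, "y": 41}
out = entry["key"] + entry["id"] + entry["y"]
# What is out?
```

Trace (tracking out):
entry = {'key': 19, 'id': 38, 'y': 41}  # -> entry = {'key': 19, 'id': 38, 'y': 41}
out = entry['key'] + entry['id'] + entry['y']  # -> out = 98

Answer: 98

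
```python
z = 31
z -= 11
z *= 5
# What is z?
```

Trace (tracking z):
z = 31  # -> z = 31
z -= 11  # -> z = 20
z *= 5  # -> z = 100

Answer: 100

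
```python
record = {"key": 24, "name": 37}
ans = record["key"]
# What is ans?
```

Trace (tracking ans):
record = {'key': 24, 'name': 37}  # -> record = {'key': 24, 'name': 37}
ans = record['key']  # -> ans = 24

Answer: 24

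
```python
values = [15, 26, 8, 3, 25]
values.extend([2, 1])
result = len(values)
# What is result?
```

Trace (tracking result):
values = [15, 26, 8, 3, 25]  # -> values = [15, 26, 8, 3, 25]
values.extend([2, 1])  # -> values = [15, 26, 8, 3, 25, 2, 1]
result = len(values)  # -> result = 7

Answer: 7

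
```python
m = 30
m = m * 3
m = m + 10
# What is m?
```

Trace (tracking m):
m = 30  # -> m = 30
m = m * 3  # -> m = 90
m = m + 10  # -> m = 100

Answer: 100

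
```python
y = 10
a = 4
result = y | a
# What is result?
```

Answer: 14

Derivation:
Trace (tracking result):
y = 10  # -> y = 10
a = 4  # -> a = 4
result = y | a  # -> result = 14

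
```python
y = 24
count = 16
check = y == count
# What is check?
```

Trace (tracking check):
y = 24  # -> y = 24
count = 16  # -> count = 16
check = y == count  # -> check = False

Answer: False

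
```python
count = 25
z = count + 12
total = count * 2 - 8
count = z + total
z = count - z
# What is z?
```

Answer: 42

Derivation:
Trace (tracking z):
count = 25  # -> count = 25
z = count + 12  # -> z = 37
total = count * 2 - 8  # -> total = 42
count = z + total  # -> count = 79
z = count - z  # -> z = 42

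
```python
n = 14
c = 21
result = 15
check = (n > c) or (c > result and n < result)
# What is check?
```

Trace (tracking check):
n = 14  # -> n = 14
c = 21  # -> c = 21
result = 15  # -> result = 15
check = n > c or (c > result and n < result)  # -> check = True

Answer: True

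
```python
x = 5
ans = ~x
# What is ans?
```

Answer: -6

Derivation:
Trace (tracking ans):
x = 5  # -> x = 5
ans = ~x  # -> ans = -6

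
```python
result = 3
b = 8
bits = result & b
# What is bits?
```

Answer: 0

Derivation:
Trace (tracking bits):
result = 3  # -> result = 3
b = 8  # -> b = 8
bits = result & b  # -> bits = 0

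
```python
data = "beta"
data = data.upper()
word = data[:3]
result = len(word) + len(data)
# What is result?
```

Answer: 7

Derivation:
Trace (tracking result):
data = 'beta'  # -> data = 'beta'
data = data.upper()  # -> data = 'BETA'
word = data[:3]  # -> word = 'BET'
result = len(word) + len(data)  # -> result = 7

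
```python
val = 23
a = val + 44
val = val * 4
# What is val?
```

Trace (tracking val):
val = 23  # -> val = 23
a = val + 44  # -> a = 67
val = val * 4  # -> val = 92

Answer: 92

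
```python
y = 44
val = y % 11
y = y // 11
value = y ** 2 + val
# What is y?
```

Trace (tracking y):
y = 44  # -> y = 44
val = y % 11  # -> val = 0
y = y // 11  # -> y = 4
value = y ** 2 + val  # -> value = 16

Answer: 4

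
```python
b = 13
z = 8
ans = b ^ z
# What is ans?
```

Answer: 5

Derivation:
Trace (tracking ans):
b = 13  # -> b = 13
z = 8  # -> z = 8
ans = b ^ z  # -> ans = 5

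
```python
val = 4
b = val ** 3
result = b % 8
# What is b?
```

Answer: 64

Derivation:
Trace (tracking b):
val = 4  # -> val = 4
b = val ** 3  # -> b = 64
result = b % 8  # -> result = 0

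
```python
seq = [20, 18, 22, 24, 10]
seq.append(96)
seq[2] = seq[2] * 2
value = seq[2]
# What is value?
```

Trace (tracking value):
seq = [20, 18, 22, 24, 10]  # -> seq = [20, 18, 22, 24, 10]
seq.append(96)  # -> seq = [20, 18, 22, 24, 10, 96]
seq[2] = seq[2] * 2  # -> seq = [20, 18, 44, 24, 10, 96]
value = seq[2]  # -> value = 44

Answer: 44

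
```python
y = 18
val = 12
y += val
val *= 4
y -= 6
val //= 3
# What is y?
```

Answer: 24

Derivation:
Trace (tracking y):
y = 18  # -> y = 18
val = 12  # -> val = 12
y += val  # -> y = 30
val *= 4  # -> val = 48
y -= 6  # -> y = 24
val //= 3  # -> val = 16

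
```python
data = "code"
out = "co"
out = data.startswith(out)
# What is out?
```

Answer: True

Derivation:
Trace (tracking out):
data = 'code'  # -> data = 'code'
out = 'co'  # -> out = 'co'
out = data.startswith(out)  # -> out = True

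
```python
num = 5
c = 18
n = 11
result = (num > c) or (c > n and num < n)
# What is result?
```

Answer: True

Derivation:
Trace (tracking result):
num = 5  # -> num = 5
c = 18  # -> c = 18
n = 11  # -> n = 11
result = num > c or (c > n and num < n)  # -> result = True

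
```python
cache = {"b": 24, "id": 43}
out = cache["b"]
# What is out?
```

Answer: 24

Derivation:
Trace (tracking out):
cache = {'b': 24, 'id': 43}  # -> cache = {'b': 24, 'id': 43}
out = cache['b']  # -> out = 24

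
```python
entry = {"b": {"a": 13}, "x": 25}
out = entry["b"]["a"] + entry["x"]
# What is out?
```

Answer: 38

Derivation:
Trace (tracking out):
entry = {'b': {'a': 13}, 'x': 25}  # -> entry = {'b': {'a': 13}, 'x': 25}
out = entry['b']['a'] + entry['x']  # -> out = 38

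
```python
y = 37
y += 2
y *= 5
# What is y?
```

Answer: 195

Derivation:
Trace (tracking y):
y = 37  # -> y = 37
y += 2  # -> y = 39
y *= 5  # -> y = 195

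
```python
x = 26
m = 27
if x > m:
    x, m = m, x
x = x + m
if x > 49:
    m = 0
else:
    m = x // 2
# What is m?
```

Trace (tracking m):
x = 26  # -> x = 26
m = 27  # -> m = 27
if x > m:  # condition is False
x = x + m  # -> x = 53
if x > 49:  # condition is True
    m = 0  # -> m = 0

Answer: 0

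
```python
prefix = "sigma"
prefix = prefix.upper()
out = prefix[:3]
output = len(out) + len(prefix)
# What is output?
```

Answer: 8

Derivation:
Trace (tracking output):
prefix = 'sigma'  # -> prefix = 'sigma'
prefix = prefix.upper()  # -> prefix = 'SIGMA'
out = prefix[:3]  # -> out = 'SIG'
output = len(out) + len(prefix)  # -> output = 8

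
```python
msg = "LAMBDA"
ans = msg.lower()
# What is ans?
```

Answer: 'lambda'

Derivation:
Trace (tracking ans):
msg = 'LAMBDA'  # -> msg = 'LAMBDA'
ans = msg.lower()  # -> ans = 'lambda'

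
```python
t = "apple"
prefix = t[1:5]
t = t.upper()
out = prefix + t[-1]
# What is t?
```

Trace (tracking t):
t = 'apple'  # -> t = 'apple'
prefix = t[1:5]  # -> prefix = 'pple'
t = t.upper()  # -> t = 'APPLE'
out = prefix + t[-1]  # -> out = 'ppleE'

Answer: 'APPLE'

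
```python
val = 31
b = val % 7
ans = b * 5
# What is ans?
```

Answer: 15

Derivation:
Trace (tracking ans):
val = 31  # -> val = 31
b = val % 7  # -> b = 3
ans = b * 5  # -> ans = 15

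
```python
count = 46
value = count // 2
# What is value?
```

Trace (tracking value):
count = 46  # -> count = 46
value = count // 2  # -> value = 23

Answer: 23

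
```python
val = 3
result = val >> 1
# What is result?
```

Answer: 1

Derivation:
Trace (tracking result):
val = 3  # -> val = 3
result = val >> 1  # -> result = 1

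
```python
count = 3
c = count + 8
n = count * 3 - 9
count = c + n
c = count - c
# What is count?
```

Answer: 11

Derivation:
Trace (tracking count):
count = 3  # -> count = 3
c = count + 8  # -> c = 11
n = count * 3 - 9  # -> n = 0
count = c + n  # -> count = 11
c = count - c  # -> c = 0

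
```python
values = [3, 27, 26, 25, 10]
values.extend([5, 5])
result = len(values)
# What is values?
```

Answer: [3, 27, 26, 25, 10, 5, 5]

Derivation:
Trace (tracking values):
values = [3, 27, 26, 25, 10]  # -> values = [3, 27, 26, 25, 10]
values.extend([5, 5])  # -> values = [3, 27, 26, 25, 10, 5, 5]
result = len(values)  # -> result = 7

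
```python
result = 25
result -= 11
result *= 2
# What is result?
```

Answer: 28

Derivation:
Trace (tracking result):
result = 25  # -> result = 25
result -= 11  # -> result = 14
result *= 2  # -> result = 28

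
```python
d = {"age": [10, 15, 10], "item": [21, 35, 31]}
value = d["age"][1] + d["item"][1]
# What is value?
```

Answer: 50

Derivation:
Trace (tracking value):
d = {'age': [10, 15, 10], 'item': [21, 35, 31]}  # -> d = {'age': [10, 15, 10], 'item': [21, 35, 31]}
value = d['age'][1] + d['item'][1]  # -> value = 50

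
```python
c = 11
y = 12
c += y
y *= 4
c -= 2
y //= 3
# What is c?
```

Trace (tracking c):
c = 11  # -> c = 11
y = 12  # -> y = 12
c += y  # -> c = 23
y *= 4  # -> y = 48
c -= 2  # -> c = 21
y //= 3  # -> y = 16

Answer: 21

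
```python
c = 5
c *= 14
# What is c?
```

Trace (tracking c):
c = 5  # -> c = 5
c *= 14  # -> c = 70

Answer: 70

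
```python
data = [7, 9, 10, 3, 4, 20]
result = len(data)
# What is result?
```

Answer: 6

Derivation:
Trace (tracking result):
data = [7, 9, 10, 3, 4, 20]  # -> data = [7, 9, 10, 3, 4, 20]
result = len(data)  # -> result = 6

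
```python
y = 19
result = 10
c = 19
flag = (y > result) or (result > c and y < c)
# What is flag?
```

Trace (tracking flag):
y = 19  # -> y = 19
result = 10  # -> result = 10
c = 19  # -> c = 19
flag = y > result or (result > c and y < c)  # -> flag = True

Answer: True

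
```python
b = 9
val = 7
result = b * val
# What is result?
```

Answer: 63

Derivation:
Trace (tracking result):
b = 9  # -> b = 9
val = 7  # -> val = 7
result = b * val  # -> result = 63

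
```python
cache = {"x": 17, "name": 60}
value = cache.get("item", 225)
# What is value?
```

Answer: 225

Derivation:
Trace (tracking value):
cache = {'x': 17, 'name': 60}  # -> cache = {'x': 17, 'name': 60}
value = cache.get('item', 225)  # -> value = 225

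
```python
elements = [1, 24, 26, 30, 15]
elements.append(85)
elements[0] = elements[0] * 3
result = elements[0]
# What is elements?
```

Answer: [3, 24, 26, 30, 15, 85]

Derivation:
Trace (tracking elements):
elements = [1, 24, 26, 30, 15]  # -> elements = [1, 24, 26, 30, 15]
elements.append(85)  # -> elements = [1, 24, 26, 30, 15, 85]
elements[0] = elements[0] * 3  # -> elements = [3, 24, 26, 30, 15, 85]
result = elements[0]  # -> result = 3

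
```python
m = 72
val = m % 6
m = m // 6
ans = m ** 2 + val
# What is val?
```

Answer: 0

Derivation:
Trace (tracking val):
m = 72  # -> m = 72
val = m % 6  # -> val = 0
m = m // 6  # -> m = 12
ans = m ** 2 + val  # -> ans = 144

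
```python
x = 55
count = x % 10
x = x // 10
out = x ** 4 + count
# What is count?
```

Answer: 5

Derivation:
Trace (tracking count):
x = 55  # -> x = 55
count = x % 10  # -> count = 5
x = x // 10  # -> x = 5
out = x ** 4 + count  # -> out = 630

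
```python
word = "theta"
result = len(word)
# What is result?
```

Answer: 5

Derivation:
Trace (tracking result):
word = 'theta'  # -> word = 'theta'
result = len(word)  # -> result = 5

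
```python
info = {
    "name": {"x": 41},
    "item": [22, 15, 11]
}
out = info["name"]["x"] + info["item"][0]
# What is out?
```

Answer: 63

Derivation:
Trace (tracking out):
info = {'name': {'x': 41}, 'item': [22, 15, 11]}  # -> info = {'name': {'x': 41}, 'item': [22, 15, 11]}
out = info['name']['x'] + info['item'][0]  # -> out = 63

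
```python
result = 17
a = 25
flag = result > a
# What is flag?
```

Trace (tracking flag):
result = 17  # -> result = 17
a = 25  # -> a = 25
flag = result > a  # -> flag = False

Answer: False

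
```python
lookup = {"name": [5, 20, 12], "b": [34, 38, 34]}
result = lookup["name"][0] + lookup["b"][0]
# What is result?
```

Answer: 39

Derivation:
Trace (tracking result):
lookup = {'name': [5, 20, 12], 'b': [34, 38, 34]}  # -> lookup = {'name': [5, 20, 12], 'b': [34, 38, 34]}
result = lookup['name'][0] + lookup['b'][0]  # -> result = 39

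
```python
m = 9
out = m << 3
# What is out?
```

Trace (tracking out):
m = 9  # -> m = 9
out = m << 3  # -> out = 72

Answer: 72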